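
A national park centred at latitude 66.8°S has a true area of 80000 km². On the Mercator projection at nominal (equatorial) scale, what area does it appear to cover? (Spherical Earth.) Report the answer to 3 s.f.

Mercator is conformal, so the point scale is isotropic: h = k = sec φ = 1/cos φ.
Areal scale = k² = sec²φ = 1/cos²(66.8°) = 1/0.3939² = 6.444.
Apparent area = 80000 × 6.444 ≈ 515000 km².

515000 km²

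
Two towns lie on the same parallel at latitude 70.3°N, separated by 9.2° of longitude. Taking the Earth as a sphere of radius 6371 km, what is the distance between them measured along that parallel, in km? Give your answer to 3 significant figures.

Arc length along a parallel = R cos φ · Δλ (with Δλ in radians).
= 6371 × cos 70.3° × (9.2° × π/180) = 6371 × 0.3371 × 0.1606 ≈ 345 km.

345 km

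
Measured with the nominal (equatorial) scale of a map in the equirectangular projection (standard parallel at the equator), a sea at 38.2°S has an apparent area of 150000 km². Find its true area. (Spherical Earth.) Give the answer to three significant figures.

118000 km²

For the equirectangular projection with φ₀ = 0 (plate carrée), h = 1 along meridians and k = sec φ along parallels.
Areal scale = h·k = 1 × sec φ; at 38.2°, h = 1.000, k = 1.272, so h·k = 1.272.
True area = apparent / (areal scale) = 150000 / 1.272 ≈ 118000 km².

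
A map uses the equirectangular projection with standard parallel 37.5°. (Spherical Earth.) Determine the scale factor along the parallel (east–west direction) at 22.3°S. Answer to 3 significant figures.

The equidistant cylindrical projection with φ₀ = 37.5° has h = 1 (meridians true) and k = cos φ₀ / cos φ along parallels.
k = cos 37.5° / cos 22.3° = 0.7934/0.9252 = 0.8575.

0.857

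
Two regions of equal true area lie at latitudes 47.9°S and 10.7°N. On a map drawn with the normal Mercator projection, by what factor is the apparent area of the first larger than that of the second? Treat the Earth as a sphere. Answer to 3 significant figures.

Mercator is conformal with k = sec φ, so areal scale = k² = sec²φ.
At 47.9°: sec²(47.9°) = 1/0.6704² = 2.225.
At 10.7°: sec²(10.7°) = 1/0.9826² = 1.036.
Ratio = 2.225/1.036 = cos²(10.7°)/cos²(47.9°) ≈ 2.15.

2.15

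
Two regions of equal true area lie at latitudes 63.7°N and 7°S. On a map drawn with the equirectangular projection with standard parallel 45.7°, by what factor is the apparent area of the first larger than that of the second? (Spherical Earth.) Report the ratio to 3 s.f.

With standard parallel φ₀ = 45.7°, the equirectangular projection gives x = Rλ cos φ₀, y = Rφ, so h = 1 and k = cos 45.7° / cos φ.
Areal scale at 63.7°: h·k = 1.000 × 1.576 = 1.576.
Areal scale at 7°: h·k = 1.000 × 0.7037 = 0.7037.
Ratio = 1.576/0.7037 ≈ 2.24.

2.24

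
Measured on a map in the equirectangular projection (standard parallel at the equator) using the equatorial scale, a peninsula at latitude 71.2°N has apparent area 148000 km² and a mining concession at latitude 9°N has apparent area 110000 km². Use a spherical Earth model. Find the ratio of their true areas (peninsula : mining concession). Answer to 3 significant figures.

Plate carrée has h = 1 and k = sec φ, giving areal scale sec φ; true area = (apparent area) · cos φ.
True area of peninsula: 148000 × cos(71.2°) = 148000 × 0.3223 = 47700 km².
True area of mining concession: 110000 × cos(9°) = 110000 × 0.9877 = 108600 km².
Ratio = 47700 / 108600 ≈ 0.439.

0.439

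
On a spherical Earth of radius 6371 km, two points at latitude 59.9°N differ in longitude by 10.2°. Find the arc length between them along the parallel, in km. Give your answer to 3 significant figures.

569 km

Arc length along a parallel = R cos φ · Δλ (with Δλ in radians).
= 6371 × cos 59.9° × (10.2° × π/180) = 6371 × 0.5015 × 0.1780 ≈ 569 km.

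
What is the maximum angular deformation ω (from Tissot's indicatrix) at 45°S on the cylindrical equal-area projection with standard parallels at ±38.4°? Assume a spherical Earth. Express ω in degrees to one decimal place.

11.8°

A cylindrical equal-area projection with standard parallel φ₀ has meridian scale h = cos φ / cos φ₀ and parallel scale k = cos φ₀ / cos φ (so areas are preserved, h·k = 1).
At 45°: h = 0.9023, k = 1.108; principal scales a = 1.108, b = 0.9023.
sin(ω/2) = (a − b)/(a + b) = 0.2060/2.011 = 0.1025, so ω = 2 arcsin(0.1025) ≈ 11.8°.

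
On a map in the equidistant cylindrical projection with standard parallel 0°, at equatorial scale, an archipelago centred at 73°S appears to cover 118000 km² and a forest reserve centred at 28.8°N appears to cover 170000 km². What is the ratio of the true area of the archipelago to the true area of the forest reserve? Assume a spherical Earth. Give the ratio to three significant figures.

0.232

Plate carrée has h = 1 and k = sec φ, giving areal scale sec φ; true area = (apparent area) · cos φ.
True area of archipelago: 118000 × cos(73°) = 118000 × 0.2924 = 34500 km².
True area of forest reserve: 170000 × cos(28.8°) = 170000 × 0.8763 = 149000 km².
Ratio = 34500 / 149000 ≈ 0.232.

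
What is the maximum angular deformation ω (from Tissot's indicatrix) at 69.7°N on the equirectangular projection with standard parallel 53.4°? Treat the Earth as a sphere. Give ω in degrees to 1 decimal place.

30.7°

The equidistant cylindrical projection with φ₀ = 53.4° has h = 1 (meridians true) and k = cos φ₀ / cos φ along parallels.
At 69.7°: h = 1.000, k = 1.719; principal scales a = 1.719, b = 1.000.
sin(ω/2) = (a − b)/(a + b) = 0.7185/2.719 = 0.2643, so ω = 2 arcsin(0.2643) ≈ 30.7°.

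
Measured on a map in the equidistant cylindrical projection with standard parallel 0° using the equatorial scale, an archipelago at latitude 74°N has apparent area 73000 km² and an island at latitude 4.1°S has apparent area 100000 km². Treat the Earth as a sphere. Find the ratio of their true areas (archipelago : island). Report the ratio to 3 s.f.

0.202

On the plate carrée, areal scale = h·k = 1 × sec φ, so true area = apparent × cos φ.
True area of archipelago: 73000 × cos(74°) = 73000 × 0.2756 = 20120 km².
True area of island: 100000 × cos(4.1°) = 100000 × 0.9974 = 99740 km².
Ratio = 20120 / 99740 ≈ 0.202.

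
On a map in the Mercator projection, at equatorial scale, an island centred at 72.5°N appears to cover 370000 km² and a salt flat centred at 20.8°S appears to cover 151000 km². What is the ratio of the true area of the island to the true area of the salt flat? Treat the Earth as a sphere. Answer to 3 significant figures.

0.254

Mercator's areal exaggeration is sec²φ; hence true area = (apparent area) · cos²φ.
True area of island: 370000 × cos²(72.5°) = 370000 × 0.09042 = 33460 km².
True area of salt flat: 151000 × cos²(20.8°) = 151000 × 0.8739 = 132000 km².
Ratio = 33460 / 132000 ≈ 0.254.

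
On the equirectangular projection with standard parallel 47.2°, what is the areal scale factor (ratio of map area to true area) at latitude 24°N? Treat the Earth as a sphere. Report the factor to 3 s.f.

In the equirectangular projection with standard parallel φ₀ = 47.2° (x = Rλ cos φ₀, y = Rφ), meridians are true-scale (h = 1) and the parallel scale is k = cos φ₀ / cos φ.
Areal scale = h·k = 1 × cos φ₀ / cos φ; at 24°, h = 1.000, k = 0.7437, so h·k = 0.7437.

0.744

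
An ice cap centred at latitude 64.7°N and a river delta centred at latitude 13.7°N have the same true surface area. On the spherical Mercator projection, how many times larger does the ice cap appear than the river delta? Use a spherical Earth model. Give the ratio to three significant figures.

On Mercator, area is exaggerated by sec²φ = 1/cos²φ.
At 64.7°: sec²(64.7°) = 1/0.4274² = 5.475.
At 13.7°: sec²(13.7°) = 1/0.9715² = 1.059.
Ratio = 5.475/1.059 = cos²(13.7°)/cos²(64.7°) ≈ 5.17.

5.17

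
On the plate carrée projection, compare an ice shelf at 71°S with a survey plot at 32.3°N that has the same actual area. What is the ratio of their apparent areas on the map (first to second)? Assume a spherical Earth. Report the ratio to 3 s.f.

For the equirectangular projection with φ₀ = 0 (plate carrée), h = 1 along meridians and k = sec φ along parallels.
Areal scale at 71°: h·k = 1.000 × 3.072 = 3.072.
Areal scale at 32.3°: h·k = 1.000 × 1.183 = 1.183.
Ratio = 3.072/1.183 ≈ 2.60.

2.60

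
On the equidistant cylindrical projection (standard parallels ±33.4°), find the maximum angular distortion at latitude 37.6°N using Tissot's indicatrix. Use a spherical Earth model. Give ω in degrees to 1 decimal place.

3.0°

With standard parallel φ₀ = 33.4°, the equirectangular projection gives x = Rλ cos φ₀, y = Rφ, so h = 1 and k = cos 33.4° / cos φ.
At 37.6°: h = 1.000, k = 1.054; principal scales a = 1.054, b = 1.000.
sin(ω/2) = (a − b)/(a + b) = 0.05372/2.054 = 0.02616, so ω = 2 arcsin(0.02616) ≈ 3.0°.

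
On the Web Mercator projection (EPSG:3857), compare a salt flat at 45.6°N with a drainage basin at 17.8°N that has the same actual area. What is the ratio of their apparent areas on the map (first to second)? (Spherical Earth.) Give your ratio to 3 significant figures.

1.85

Mercator areal scale is sec²φ.
At 45.6°: sec²(45.6°) = 1/0.6997² = 2.043.
At 17.8°: sec²(17.8°) = 1/0.9521² = 1.103.
Ratio = 2.043/1.103 = cos²(17.8°)/cos²(45.6°) ≈ 1.85.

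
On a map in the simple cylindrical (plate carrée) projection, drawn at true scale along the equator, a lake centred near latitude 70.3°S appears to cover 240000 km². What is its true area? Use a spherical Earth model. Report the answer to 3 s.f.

80900 km²

For the equirectangular projection with φ₀ = 0 (plate carrée), h = 1 along meridians and k = sec φ along parallels.
Areal scale = h·k = 1 × sec φ; at 70.3°, h = 1.000, k = 2.967, so h·k = 2.967.
True area = apparent / (areal scale) = 240000 / 2.967 ≈ 80900 km².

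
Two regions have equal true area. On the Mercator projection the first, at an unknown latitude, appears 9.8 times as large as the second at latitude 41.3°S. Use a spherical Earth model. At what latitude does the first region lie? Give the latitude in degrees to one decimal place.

On Mercator, (apparent₁)/(apparent₂) = sec²φ₁ / sec²φ₂ when true areas are equal.
cos²φ₂ / cos²φ₁ = 9.8  ⇒  cos φ₁ = cos 41.3° / √9.8 = 0.7513/3.130 = 0.2400.
φ₁ = arccos(0.2400) ≈ 76.1°.

76.1°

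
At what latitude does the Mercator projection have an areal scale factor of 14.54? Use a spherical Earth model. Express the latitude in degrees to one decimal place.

74.8°

Mercator areal scale is sec²φ.
sec²φ = 14.54  ⇒  cos²φ = 0.06878  ⇒  cos φ = 0.2623.
φ = arccos(0.2623) ≈ 74.8°.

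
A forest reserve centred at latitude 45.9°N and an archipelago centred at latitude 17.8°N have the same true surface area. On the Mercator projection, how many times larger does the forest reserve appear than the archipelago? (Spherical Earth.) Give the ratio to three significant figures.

1.87

Mercator areal scale is sec²φ.
At 45.9°: sec²(45.9°) = 1/0.6959² = 2.065.
At 17.8°: sec²(17.8°) = 1/0.9521² = 1.103.
Ratio = 2.065/1.103 = cos²(17.8°)/cos²(45.9°) ≈ 1.87.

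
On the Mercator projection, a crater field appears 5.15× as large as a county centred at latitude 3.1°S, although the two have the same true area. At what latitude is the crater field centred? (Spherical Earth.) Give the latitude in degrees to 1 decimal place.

For equal true areas on Mercator, apparent areas scale as sec²φ, so the ratio is cos²φ₂ / cos²φ₁.
cos²φ₂ / cos²φ₁ = 5.15  ⇒  cos φ₁ = cos 3.1° / √5.15 = 0.9985/2.269 = 0.4400.
φ₁ = arccos(0.4400) ≈ 63.9°.

63.9°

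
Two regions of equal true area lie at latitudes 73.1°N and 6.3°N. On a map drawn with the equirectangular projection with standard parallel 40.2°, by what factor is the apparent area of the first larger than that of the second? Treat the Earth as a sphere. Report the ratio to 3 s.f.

In the equirectangular projection with standard parallel φ₀ = 40.2° (x = Rλ cos φ₀, y = Rφ), meridians are true-scale (h = 1) and the parallel scale is k = cos φ₀ / cos φ.
Areal scale at 73.1°: h·k = 1.000 × 2.627 = 2.627.
Areal scale at 6.3°: h·k = 1.000 × 0.7684 = 0.7684.
Ratio = 2.627/0.7684 ≈ 3.42.

3.42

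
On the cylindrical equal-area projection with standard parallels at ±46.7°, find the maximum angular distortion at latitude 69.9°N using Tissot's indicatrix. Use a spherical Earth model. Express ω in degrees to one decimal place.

73.5°

A cylindrical equal-area projection with standard parallel φ₀ has meridian scale h = cos φ / cos φ₀ and parallel scale k = cos φ₀ / cos φ (so areas are preserved, h·k = 1).
At 69.9°: h = 0.5011, k = 1.996; principal scales a = 1.996, b = 0.5011.
sin(ω/2) = (a − b)/(a + b) = 1.495/2.497 = 0.5986, so ω = 2 arcsin(0.5986) ≈ 73.5°.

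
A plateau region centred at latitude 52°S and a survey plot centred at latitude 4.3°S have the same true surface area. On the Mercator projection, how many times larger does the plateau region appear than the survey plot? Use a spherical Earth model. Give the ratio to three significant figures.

2.62

Mercator is conformal with k = sec φ, so areal scale = k² = sec²φ.
At 52°: sec²(52°) = 1/0.6157² = 2.638.
At 4.3°: sec²(4.3°) = 1/0.9972² = 1.006.
Ratio = 2.638/1.006 = cos²(4.3°)/cos²(52°) ≈ 2.62.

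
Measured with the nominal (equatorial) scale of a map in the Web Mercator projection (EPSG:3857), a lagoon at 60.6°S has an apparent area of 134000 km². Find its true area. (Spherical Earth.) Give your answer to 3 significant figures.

32300 km²

For Mercator, h = k = sec φ (a conformal cylindrical projection has a single point scale, 1/cos φ).
Areal scale = k² = sec²φ = 1/cos²(60.6°) = 1/0.4909² = 4.150.
True area = apparent / (areal scale) = 134000 / 4.150 ≈ 32300 km².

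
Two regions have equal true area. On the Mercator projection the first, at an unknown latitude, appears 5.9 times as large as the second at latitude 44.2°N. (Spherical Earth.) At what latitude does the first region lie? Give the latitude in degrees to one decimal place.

72.8°

Mercator areal scale is sec²φ, so apparent-area ratio = sec²φ₁ / sec²φ₂ = cos²φ₂ / cos²φ₁.
cos²φ₂ / cos²φ₁ = 5.9  ⇒  cos φ₁ = cos 44.2° / √5.9 = 0.7169/2.429 = 0.2951.
φ₁ = arccos(0.2951) ≈ 72.8°.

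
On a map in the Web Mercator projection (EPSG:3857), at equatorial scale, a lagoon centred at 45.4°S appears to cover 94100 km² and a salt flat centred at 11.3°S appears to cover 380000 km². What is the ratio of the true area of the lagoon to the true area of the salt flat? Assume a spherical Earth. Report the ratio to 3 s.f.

0.127

Since Mercator area scale is 1/cos²φ, the true area equals the apparent area multiplied by cos²φ.
True area of lagoon: 94100 × cos²(45.4°) = 94100 × 0.4930 = 46390 km².
True area of salt flat: 380000 × cos²(11.3°) = 380000 × 0.9616 = 365400 km².
Ratio = 46390 / 365400 ≈ 0.127.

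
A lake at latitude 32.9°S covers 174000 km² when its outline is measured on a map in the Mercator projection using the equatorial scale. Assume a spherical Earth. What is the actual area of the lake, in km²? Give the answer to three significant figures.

Mercator is conformal, so the point scale is isotropic: h = k = sec φ = 1/cos φ.
Areal scale = k² = sec²φ = 1/cos²(32.9°) = 1/0.8396² = 1.419.
True area = apparent / (areal scale) = 174000 / 1.419 ≈ 123000 km².

123000 km²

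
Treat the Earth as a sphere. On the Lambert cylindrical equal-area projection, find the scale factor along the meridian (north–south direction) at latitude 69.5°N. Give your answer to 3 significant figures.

The Lambert cylindrical equal-area projection is the cylindrical equal-area projection with its standard parallel at the equator (φ₀ = 0). For cylindrical equal-area with standard parallel φ₀, h = cos φ / cos φ₀ and k = cos φ₀ / cos φ, so h·k = 1.
h = cos 69.5° / cos 0° = 0.3502/1.000 = 0.3502.

0.350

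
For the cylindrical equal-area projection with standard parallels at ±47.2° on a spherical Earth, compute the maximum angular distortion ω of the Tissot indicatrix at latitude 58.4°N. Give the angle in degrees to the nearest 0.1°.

Cylindrical equal-area (φ₀ = 47.2°): h = cos φ / cos 47.2° along meridians, k = cos 47.2° / cos φ along parallels; h·k = 1.
At 58.4°: h = 0.7712, k = 1.297; principal scales a = 1.297, b = 0.7712.
sin(ω/2) = (a − b)/(a + b) = 0.5255/2.068 = 0.2541, so ω = 2 arcsin(0.2541) ≈ 29.4°.

29.4°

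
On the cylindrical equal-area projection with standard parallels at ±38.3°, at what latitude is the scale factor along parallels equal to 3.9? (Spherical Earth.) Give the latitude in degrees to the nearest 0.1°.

78.4°

A cylindrical equal-area projection with standard parallel φ₀ has meridian scale h = cos φ / cos φ₀ and parallel scale k = cos φ₀ / cos φ (so areas are preserved, h·k = 1).
k = cos φ₀ / cos φ = 3.9  ⇒  cos φ = cos 38.3° / 3.9 = 0.2012.
φ = arccos(0.2012) ≈ 78.4°.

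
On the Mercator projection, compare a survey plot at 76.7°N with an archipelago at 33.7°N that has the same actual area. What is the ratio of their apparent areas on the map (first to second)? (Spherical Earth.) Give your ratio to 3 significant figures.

Mercator is conformal with k = sec φ, so areal scale = k² = sec²φ.
At 76.7°: sec²(76.7°) = 1/0.2300² = 18.90.
At 33.7°: sec²(33.7°) = 1/0.8320² = 1.445.
Ratio = 18.90/1.445 = cos²(33.7°)/cos²(76.7°) ≈ 13.1.

13.1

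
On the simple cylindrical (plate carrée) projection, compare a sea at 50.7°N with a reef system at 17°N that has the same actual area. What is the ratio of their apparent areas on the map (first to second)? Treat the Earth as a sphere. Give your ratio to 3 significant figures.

1.51

Plate carrée maps x = Rλ, y = Rφ. The meridian scale is h = 1 and the parallel scale is k = 1/cos φ = sec φ.
Areal scale at 50.7°: h·k = 1.000 × 1.579 = 1.579.
Areal scale at 17°: h·k = 1.000 × 1.046 = 1.046.
Ratio = 1.579/1.046 ≈ 1.51.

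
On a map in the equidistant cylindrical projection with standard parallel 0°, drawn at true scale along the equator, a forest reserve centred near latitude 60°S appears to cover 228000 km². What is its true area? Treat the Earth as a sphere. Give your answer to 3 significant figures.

114000 km²

For the equirectangular projection with φ₀ = 0 (plate carrée), h = 1 along meridians and k = sec φ along parallels.
Areal scale = h·k = 1 × sec φ; at 60°, h = 1.000, k = 2.000, so h·k = 2.000.
True area = apparent / (areal scale) = 228000 / 2.000 ≈ 114000 km².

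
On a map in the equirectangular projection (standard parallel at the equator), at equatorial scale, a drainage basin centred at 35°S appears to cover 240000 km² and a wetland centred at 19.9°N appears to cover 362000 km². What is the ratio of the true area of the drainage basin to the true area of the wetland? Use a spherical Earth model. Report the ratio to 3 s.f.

On the plate carrée, areal scale = h·k = 1 × sec φ, so true area = apparent × cos φ.
True area of drainage basin: 240000 × cos(35°) = 240000 × 0.8192 = 196600 km².
True area of wetland: 362000 × cos(19.9°) = 362000 × 0.9403 = 340400 km².
Ratio = 196600 / 340400 ≈ 0.578.

0.578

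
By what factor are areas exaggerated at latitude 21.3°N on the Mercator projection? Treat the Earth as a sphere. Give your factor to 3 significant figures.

1.15

The Mercator projection is conformal; its linear scale factor is the same in every direction and equals sec φ = 1/cos φ.
Areal scale = k² = sec²φ = 1/cos²(21.3°) = 1/0.9317² = 1.152.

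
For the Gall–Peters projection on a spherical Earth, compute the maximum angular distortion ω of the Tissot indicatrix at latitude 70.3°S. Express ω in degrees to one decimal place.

78.0°

Gall–Peters is a cylindrical equal-area projection with standard parallels at ±45°. For cylindrical equal-area with standard parallel φ₀, h = cos φ / cos φ₀ and k = cos φ₀ / cos φ, so h·k = 1.
At 70.3°: h = 0.4767, k = 2.098; principal scales a = 2.098, b = 0.4767.
sin(ω/2) = (a − b)/(a + b) = 1.621/2.574 = 0.6296, so ω = 2 arcsin(0.6296) ≈ 78.0°.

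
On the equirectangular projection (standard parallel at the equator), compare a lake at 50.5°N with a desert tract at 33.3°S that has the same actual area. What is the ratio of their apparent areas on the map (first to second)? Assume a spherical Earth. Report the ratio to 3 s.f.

1.31

Plate carrée maps x = Rλ, y = Rφ. The meridian scale is h = 1 and the parallel scale is k = 1/cos φ = sec φ.
Areal scale at 50.5°: h·k = 1.000 × 1.572 = 1.572.
Areal scale at 33.3°: h·k = 1.000 × 1.196 = 1.196.
Ratio = 1.572/1.196 ≈ 1.31.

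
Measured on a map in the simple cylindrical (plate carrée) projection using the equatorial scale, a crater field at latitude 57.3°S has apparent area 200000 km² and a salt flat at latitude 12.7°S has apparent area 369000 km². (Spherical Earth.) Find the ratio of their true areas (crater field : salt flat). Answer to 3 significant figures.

0.300

Plate carrée has h = 1 and k = sec φ, giving areal scale sec φ; true area = (apparent area) · cos φ.
True area of crater field: 200000 × cos(57.3°) = 200000 × 0.5402 = 108000 km².
True area of salt flat: 369000 × cos(12.7°) = 369000 × 0.9755 = 360000 km².
Ratio = 108000 / 360000 ≈ 0.300.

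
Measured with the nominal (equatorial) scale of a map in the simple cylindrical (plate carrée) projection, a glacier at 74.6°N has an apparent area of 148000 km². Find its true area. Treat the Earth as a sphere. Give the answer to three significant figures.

In the plate carrée (x = Rλ, y = Rφ), meridians are true-scale (h = 1) and parallels are stretched by k = sec φ.
Areal scale = h·k = 1 × sec φ; at 74.6°, h = 1.000, k = 3.766, so h·k = 3.766.
True area = apparent / (areal scale) = 148000 / 3.766 ≈ 39300 km².

39300 km²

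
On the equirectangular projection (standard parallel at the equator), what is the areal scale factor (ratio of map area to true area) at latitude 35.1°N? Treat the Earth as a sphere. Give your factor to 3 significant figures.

Plate carrée maps x = Rλ, y = Rφ. The meridian scale is h = 1 and the parallel scale is k = 1/cos φ = sec φ.
Areal scale = h·k = 1 × sec φ; at 35.1°, h = 1.000, k = 1.222, so h·k = 1.222.

1.22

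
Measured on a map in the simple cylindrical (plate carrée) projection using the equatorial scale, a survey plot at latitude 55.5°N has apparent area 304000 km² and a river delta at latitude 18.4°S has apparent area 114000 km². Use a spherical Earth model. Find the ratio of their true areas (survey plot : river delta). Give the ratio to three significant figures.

Plate carrée has h = 1 and k = sec φ, giving areal scale sec φ; true area = (apparent area) · cos φ.
True area of survey plot: 304000 × cos(55.5°) = 304000 × 0.5664 = 172200 km².
True area of river delta: 114000 × cos(18.4°) = 114000 × 0.9489 = 108200 km².
Ratio = 172200 / 108200 ≈ 1.59.

1.59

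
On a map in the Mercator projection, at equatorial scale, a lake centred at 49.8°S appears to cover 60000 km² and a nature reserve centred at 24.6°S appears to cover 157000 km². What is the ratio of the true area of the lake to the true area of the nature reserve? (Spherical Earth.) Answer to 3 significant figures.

0.193

Mercator's areal exaggeration is sec²φ; hence true area = (apparent area) · cos²φ.
True area of lake: 60000 × cos²(49.8°) = 60000 × 0.4166 = 25000 km².
True area of nature reserve: 157000 × cos²(24.6°) = 157000 × 0.8267 = 129800 km².
Ratio = 25000 / 129800 ≈ 0.193.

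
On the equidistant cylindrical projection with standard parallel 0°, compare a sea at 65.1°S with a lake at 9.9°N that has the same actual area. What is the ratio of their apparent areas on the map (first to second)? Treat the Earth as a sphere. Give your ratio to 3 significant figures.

In the plate carrée (x = Rλ, y = Rφ), meridians are true-scale (h = 1) and parallels are stretched by k = sec φ.
Areal scale at 65.1°: h·k = 1.000 × 2.375 = 2.375.
Areal scale at 9.9°: h·k = 1.000 × 1.015 = 1.015.
Ratio = 2.375/1.015 ≈ 2.34.

2.34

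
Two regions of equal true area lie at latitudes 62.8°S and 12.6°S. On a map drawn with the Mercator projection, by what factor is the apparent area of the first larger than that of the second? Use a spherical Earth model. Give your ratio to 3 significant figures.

4.56

Mercator is conformal with k = sec φ, so areal scale = k² = sec²φ.
At 62.8°: sec²(62.8°) = 1/0.4571² = 4.786.
At 12.6°: sec²(12.6°) = 1/0.9759² = 1.050.
Ratio = 4.786/1.050 = cos²(12.6°)/cos²(62.8°) ≈ 4.56.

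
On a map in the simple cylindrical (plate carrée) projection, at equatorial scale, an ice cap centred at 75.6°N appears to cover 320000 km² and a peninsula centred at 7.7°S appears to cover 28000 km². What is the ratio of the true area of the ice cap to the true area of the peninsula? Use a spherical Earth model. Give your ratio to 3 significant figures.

2.87

Plate carrée has h = 1 and k = sec φ, giving areal scale sec φ; true area = (apparent area) · cos φ.
True area of ice cap: 320000 × cos(75.6°) = 320000 × 0.2487 = 79580 km².
True area of peninsula: 28000 × cos(7.7°) = 28000 × 0.9910 = 27750 km².
Ratio = 79580 / 27750 ≈ 2.87.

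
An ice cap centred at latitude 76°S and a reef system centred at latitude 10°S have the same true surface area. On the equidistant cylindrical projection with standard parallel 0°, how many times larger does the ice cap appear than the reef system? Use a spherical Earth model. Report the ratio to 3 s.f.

For the equirectangular projection with φ₀ = 0 (plate carrée), h = 1 along meridians and k = sec φ along parallels.
Areal scale at 76°: h·k = 1.000 × 4.134 = 4.134.
Areal scale at 10°: h·k = 1.000 × 1.015 = 1.015.
Ratio = 4.134/1.015 ≈ 4.07.

4.07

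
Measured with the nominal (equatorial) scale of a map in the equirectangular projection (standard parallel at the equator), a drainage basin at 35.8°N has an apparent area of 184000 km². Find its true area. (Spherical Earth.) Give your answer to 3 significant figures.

149000 km²

Plate carrée maps x = Rλ, y = Rφ. The meridian scale is h = 1 and the parallel scale is k = 1/cos φ = sec φ.
Areal scale = h·k = 1 × sec φ; at 35.8°, h = 1.000, k = 1.233, so h·k = 1.233.
True area = apparent / (areal scale) = 184000 / 1.233 ≈ 149000 km².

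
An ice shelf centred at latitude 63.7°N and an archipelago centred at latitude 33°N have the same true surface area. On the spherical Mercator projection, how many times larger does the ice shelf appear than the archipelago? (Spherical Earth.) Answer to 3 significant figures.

3.58

Mercator areal scale is sec²φ.
At 63.7°: sec²(63.7°) = 1/0.4431² = 5.094.
At 33°: sec²(33°) = 1/0.8387² = 1.422.
Ratio = 5.094/1.422 = cos²(33°)/cos²(63.7°) ≈ 3.58.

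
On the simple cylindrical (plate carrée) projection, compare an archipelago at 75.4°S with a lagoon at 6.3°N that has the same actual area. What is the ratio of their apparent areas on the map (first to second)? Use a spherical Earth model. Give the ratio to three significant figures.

For the equirectangular projection with φ₀ = 0 (plate carrée), h = 1 along meridians and k = sec φ along parallels.
Areal scale at 75.4°: h·k = 1.000 × 3.967 = 3.967.
Areal scale at 6.3°: h·k = 1.000 × 1.006 = 1.006.
Ratio = 3.967/1.006 ≈ 3.94.

3.94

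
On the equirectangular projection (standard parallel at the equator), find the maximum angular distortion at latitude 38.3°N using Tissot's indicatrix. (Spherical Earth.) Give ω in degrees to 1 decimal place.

13.9°

In the plate carrée (x = Rλ, y = Rφ), meridians are true-scale (h = 1) and parallels are stretched by k = sec φ.
At 38.3°: h = 1.000, k = 1.274; principal scales a = 1.274, b = 1.000.
sin(ω/2) = (a − b)/(a + b) = 0.2742/2.274 = 0.1206, so ω = 2 arcsin(0.1206) ≈ 13.9°.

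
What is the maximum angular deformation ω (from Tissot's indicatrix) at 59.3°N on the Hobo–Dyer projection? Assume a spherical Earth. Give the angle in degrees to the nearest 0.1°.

Hobo–Dyer is a cylindrical equal-area projection with standard parallels at ±37.5°. Cylindrical equal-area (φ₀ = 37.5°): h = cos φ / cos 37.5° along meridians, k = cos 37.5° / cos φ along parallels; h·k = 1.
At 59.3°: h = 0.6435, k = 1.554; principal scales a = 1.554, b = 0.6435.
sin(ω/2) = (a − b)/(a + b) = 0.9104/2.197 = 0.4143, so ω = 2 arcsin(0.4143) ≈ 49.0°.

49.0°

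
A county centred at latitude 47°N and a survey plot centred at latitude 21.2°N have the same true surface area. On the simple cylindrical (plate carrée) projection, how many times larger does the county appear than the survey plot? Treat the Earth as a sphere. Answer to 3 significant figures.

1.37

Plate carrée maps x = Rλ, y = Rφ. The meridian scale is h = 1 and the parallel scale is k = 1/cos φ = sec φ.
Areal scale at 47°: h·k = 1.000 × 1.466 = 1.466.
Areal scale at 21.2°: h·k = 1.000 × 1.073 = 1.073.
Ratio = 1.466/1.073 ≈ 1.37.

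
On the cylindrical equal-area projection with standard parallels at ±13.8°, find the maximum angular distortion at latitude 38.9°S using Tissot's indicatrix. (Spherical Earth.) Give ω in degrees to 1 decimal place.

25.2°

For cylindrical equal-area with standard parallel φ₀, h = cos φ / cos φ₀ and k = cos φ₀ / cos φ, so h·k = 1.
At 38.9°: h = 0.8014, k = 1.248; principal scales a = 1.248, b = 0.8014.
sin(ω/2) = (a − b)/(a + b) = 0.4465/2.049 = 0.2179, so ω = 2 arcsin(0.2179) ≈ 25.2°.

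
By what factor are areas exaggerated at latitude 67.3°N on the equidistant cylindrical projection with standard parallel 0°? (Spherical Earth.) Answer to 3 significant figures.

2.59

Plate carrée maps x = Rλ, y = Rφ. The meridian scale is h = 1 and the parallel scale is k = 1/cos φ = sec φ.
Areal scale = h·k = 1 × sec φ; at 67.3°, h = 1.000, k = 2.591, so h·k = 2.591.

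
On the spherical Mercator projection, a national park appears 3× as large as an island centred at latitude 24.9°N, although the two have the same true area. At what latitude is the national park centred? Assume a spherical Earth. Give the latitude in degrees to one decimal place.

58.4°

For equal true areas on Mercator, apparent areas scale as sec²φ, so the ratio is cos²φ₂ / cos²φ₁.
cos²φ₂ / cos²φ₁ = 3  ⇒  cos φ₁ = cos 24.9° / √3 = 0.9070/1.732 = 0.5237.
φ₁ = arccos(0.5237) ≈ 58.4°.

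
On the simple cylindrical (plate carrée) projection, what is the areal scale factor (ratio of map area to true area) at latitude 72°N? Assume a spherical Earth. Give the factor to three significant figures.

3.24

In the plate carrée (x = Rλ, y = Rφ), meridians are true-scale (h = 1) and parallels are stretched by k = sec φ.
Areal scale = h·k = 1 × sec φ; at 72°, h = 1.000, k = 3.236, so h·k = 3.236.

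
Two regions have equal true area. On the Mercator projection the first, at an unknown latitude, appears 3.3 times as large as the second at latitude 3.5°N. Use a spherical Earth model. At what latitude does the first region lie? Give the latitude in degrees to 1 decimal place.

For equal true areas on Mercator, apparent areas scale as sec²φ, so the ratio is cos²φ₂ / cos²φ₁.
cos²φ₂ / cos²φ₁ = 3.3  ⇒  cos φ₁ = cos 3.5° / √3.3 = 0.9981/1.817 = 0.5495.
φ₁ = arccos(0.5495) ≈ 56.7°.

56.7°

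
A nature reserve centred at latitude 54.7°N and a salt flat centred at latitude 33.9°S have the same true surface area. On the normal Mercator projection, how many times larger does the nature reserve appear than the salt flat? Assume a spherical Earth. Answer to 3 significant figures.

2.06

Mercator is conformal with k = sec φ, so areal scale = k² = sec²φ.
At 54.7°: sec²(54.7°) = 1/0.5779² = 2.995.
At 33.9°: sec²(33.9°) = 1/0.8300² = 1.452.
Ratio = 2.995/1.452 = cos²(33.9°)/cos²(54.7°) ≈ 2.06.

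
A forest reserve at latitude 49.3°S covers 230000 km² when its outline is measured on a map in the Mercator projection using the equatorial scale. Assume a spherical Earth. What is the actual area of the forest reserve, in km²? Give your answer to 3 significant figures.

97800 km²

For Mercator, h = k = sec φ (a conformal cylindrical projection has a single point scale, 1/cos φ).
Areal scale = k² = sec²φ = 1/cos²(49.3°) = 1/0.6521² = 2.352.
True area = apparent / (areal scale) = 230000 / 2.352 ≈ 97800 km².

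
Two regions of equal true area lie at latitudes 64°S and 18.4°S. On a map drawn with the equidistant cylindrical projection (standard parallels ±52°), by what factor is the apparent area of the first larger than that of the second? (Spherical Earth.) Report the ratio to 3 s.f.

2.16

With standard parallel φ₀ = 52°, the equirectangular projection gives x = Rλ cos φ₀, y = Rφ, so h = 1 and k = cos 52° / cos φ.
Areal scale at 64°: h·k = 1.000 × 1.404 = 1.404.
Areal scale at 18.4°: h·k = 1.000 × 0.6488 = 0.6488.
Ratio = 1.404/0.6488 ≈ 2.16.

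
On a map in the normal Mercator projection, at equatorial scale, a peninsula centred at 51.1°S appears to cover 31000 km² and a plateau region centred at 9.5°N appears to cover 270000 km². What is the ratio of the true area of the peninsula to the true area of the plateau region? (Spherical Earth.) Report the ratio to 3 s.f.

Since Mercator area scale is 1/cos²φ, the true area equals the apparent area multiplied by cos²φ.
True area of peninsula: 31000 × cos²(51.1°) = 31000 × 0.3943 = 12220 km².
True area of plateau region: 270000 × cos²(9.5°) = 270000 × 0.9728 = 262600 km².
Ratio = 12220 / 262600 ≈ 0.0465.

0.0465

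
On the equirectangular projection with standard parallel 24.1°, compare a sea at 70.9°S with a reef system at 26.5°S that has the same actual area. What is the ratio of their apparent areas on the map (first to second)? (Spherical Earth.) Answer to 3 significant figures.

2.73

In the equirectangular projection with standard parallel φ₀ = 24.1° (x = Rλ cos φ₀, y = Rφ), meridians are true-scale (h = 1) and the parallel scale is k = cos φ₀ / cos φ.
Areal scale at 70.9°: h·k = 1.000 × 2.790 = 2.790.
Areal scale at 26.5°: h·k = 1.000 × 1.020 = 1.020.
Ratio = 2.790/1.020 ≈ 2.73.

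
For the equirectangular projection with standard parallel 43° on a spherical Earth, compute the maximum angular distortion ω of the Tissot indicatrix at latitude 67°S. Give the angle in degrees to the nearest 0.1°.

35.3°

With standard parallel φ₀ = 43°, the equirectangular projection gives x = Rλ cos φ₀, y = Rφ, so h = 1 and k = cos 43° / cos φ.
At 67°: h = 1.000, k = 1.872; principal scales a = 1.872, b = 1.000.
sin(ω/2) = (a − b)/(a + b) = 0.8718/2.872 = 0.3036, so ω = 2 arcsin(0.3036) ≈ 35.3°.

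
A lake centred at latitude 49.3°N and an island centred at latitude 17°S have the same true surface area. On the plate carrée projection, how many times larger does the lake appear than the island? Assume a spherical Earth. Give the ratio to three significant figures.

1.47

Plate carrée maps x = Rλ, y = Rφ. The meridian scale is h = 1 and the parallel scale is k = 1/cos φ = sec φ.
Areal scale at 49.3°: h·k = 1.000 × 1.534 = 1.534.
Areal scale at 17°: h·k = 1.000 × 1.046 = 1.046.
Ratio = 1.534/1.046 ≈ 1.47.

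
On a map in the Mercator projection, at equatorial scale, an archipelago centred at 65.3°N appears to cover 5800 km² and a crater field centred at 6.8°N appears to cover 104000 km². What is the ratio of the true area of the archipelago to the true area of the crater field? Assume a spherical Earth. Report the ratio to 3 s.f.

Mercator's areal exaggeration is sec²φ; hence true area = (apparent area) · cos²φ.
True area of archipelago: 5800 × cos²(65.3°) = 5800 × 0.1746 = 1013 km².
True area of crater field: 104000 × cos²(6.8°) = 104000 × 0.9860 = 102500 km².
Ratio = 1013 / 102500 ≈ 0.00988.

0.00988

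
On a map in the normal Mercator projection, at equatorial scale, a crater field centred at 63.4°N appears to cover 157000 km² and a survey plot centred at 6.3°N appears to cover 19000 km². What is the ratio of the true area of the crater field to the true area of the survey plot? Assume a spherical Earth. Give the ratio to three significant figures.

Mercator's areal exaggeration is sec²φ; hence true area = (apparent area) · cos²φ.
True area of crater field: 157000 × cos²(63.4°) = 157000 × 0.2005 = 31480 km².
True area of survey plot: 19000 × cos²(6.3°) = 19000 × 0.9880 = 18770 km².
Ratio = 31480 / 18770 ≈ 1.68.

1.68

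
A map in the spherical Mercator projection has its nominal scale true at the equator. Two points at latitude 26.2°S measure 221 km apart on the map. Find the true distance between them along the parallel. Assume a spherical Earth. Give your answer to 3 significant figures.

For Mercator, h = k = sec φ (a conformal cylindrical projection has a single point scale, 1/cos φ).
Along the parallel at 26.2°, map distances are exaggerated by k = sec 26.2° = 1.115.
True distance = 221 / 1.115 = 221 × cos 26.2° ≈ 198 km.

198 km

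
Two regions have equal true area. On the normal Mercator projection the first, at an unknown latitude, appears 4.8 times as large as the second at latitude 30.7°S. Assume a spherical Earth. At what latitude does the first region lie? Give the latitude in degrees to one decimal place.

Mercator areal scale is sec²φ, so apparent-area ratio = sec²φ₁ / sec²φ₂ = cos²φ₂ / cos²φ₁.
cos²φ₂ / cos²φ₁ = 4.8  ⇒  cos φ₁ = cos 30.7° / √4.8 = 0.8599/2.191 = 0.3925.
φ₁ = arccos(0.3925) ≈ 66.9°.

66.9°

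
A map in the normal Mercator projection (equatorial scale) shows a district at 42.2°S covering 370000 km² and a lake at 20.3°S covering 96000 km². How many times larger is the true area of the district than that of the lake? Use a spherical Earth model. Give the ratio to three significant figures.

2.40

Mercator's areal exaggeration is sec²φ; hence true area = (apparent area) · cos²φ.
True area of district: 370000 × cos²(42.2°) = 370000 × 0.5488 = 203100 km².
True area of lake: 96000 × cos²(20.3°) = 96000 × 0.8796 = 84450 km².
Ratio = 203100 / 84450 ≈ 2.40.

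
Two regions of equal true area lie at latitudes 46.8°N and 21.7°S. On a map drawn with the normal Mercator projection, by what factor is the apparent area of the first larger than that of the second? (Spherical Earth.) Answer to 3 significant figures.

1.84

On Mercator, area is exaggerated by sec²φ = 1/cos²φ.
At 46.8°: sec²(46.8°) = 1/0.6845² = 2.134.
At 21.7°: sec²(21.7°) = 1/0.9291² = 1.158.
Ratio = 2.134/1.158 = cos²(21.7°)/cos²(46.8°) ≈ 1.84.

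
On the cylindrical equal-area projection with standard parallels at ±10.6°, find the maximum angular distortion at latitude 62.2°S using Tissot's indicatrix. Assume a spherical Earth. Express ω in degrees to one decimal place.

Cylindrical equal-area (φ₀ = 10.6°): h = cos φ / cos 10.6° along meridians, k = cos 10.6° / cos φ along parallels; h·k = 1.
At 62.2°: h = 0.4745, k = 2.108; principal scales a = 2.108, b = 0.4745.
sin(ω/2) = (a − b)/(a + b) = 1.633/2.582 = 0.6325, so ω = 2 arcsin(0.6325) ≈ 78.5°.

78.5°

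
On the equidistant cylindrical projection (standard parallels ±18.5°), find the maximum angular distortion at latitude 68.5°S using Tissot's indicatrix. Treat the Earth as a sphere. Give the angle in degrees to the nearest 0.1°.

52.5°

With standard parallel φ₀ = 18.5°, the equirectangular projection gives x = Rλ cos φ₀, y = Rφ, so h = 1 and k = cos 18.5° / cos φ.
At 68.5°: h = 1.000, k = 2.588; principal scales a = 2.588, b = 1.000.
sin(ω/2) = (a − b)/(a + b) = 1.588/3.588 = 0.4425, so ω = 2 arcsin(0.4425) ≈ 52.5°.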